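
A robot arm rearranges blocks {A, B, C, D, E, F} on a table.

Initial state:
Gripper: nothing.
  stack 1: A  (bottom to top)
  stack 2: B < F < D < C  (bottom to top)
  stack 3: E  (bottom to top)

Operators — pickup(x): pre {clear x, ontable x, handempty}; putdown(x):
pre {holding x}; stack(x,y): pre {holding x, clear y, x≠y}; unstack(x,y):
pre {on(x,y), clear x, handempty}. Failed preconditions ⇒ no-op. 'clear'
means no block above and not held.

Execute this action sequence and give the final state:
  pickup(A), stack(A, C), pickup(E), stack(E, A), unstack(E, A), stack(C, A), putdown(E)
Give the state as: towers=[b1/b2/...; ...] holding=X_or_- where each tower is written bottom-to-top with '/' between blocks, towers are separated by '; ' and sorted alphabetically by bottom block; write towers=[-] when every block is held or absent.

towers=[B/F/D/C/A; E] holding=-

step 1 (pickup(A)): towers=[B/F/D/C; E] holding=A
step 2 (stack(A, C)): towers=[B/F/D/C/A; E] holding=-
step 3 (pickup(E)): towers=[B/F/D/C/A] holding=E
step 4 (stack(E, A)): towers=[B/F/D/C/A/E] holding=-
step 5 (unstack(E, A)): towers=[B/F/D/C/A] holding=E
step 6 (stack(C, A)) [no-op]: towers=[B/F/D/C/A] holding=E
step 7 (putdown(E)): towers=[B/F/D/C/A; E] holding=-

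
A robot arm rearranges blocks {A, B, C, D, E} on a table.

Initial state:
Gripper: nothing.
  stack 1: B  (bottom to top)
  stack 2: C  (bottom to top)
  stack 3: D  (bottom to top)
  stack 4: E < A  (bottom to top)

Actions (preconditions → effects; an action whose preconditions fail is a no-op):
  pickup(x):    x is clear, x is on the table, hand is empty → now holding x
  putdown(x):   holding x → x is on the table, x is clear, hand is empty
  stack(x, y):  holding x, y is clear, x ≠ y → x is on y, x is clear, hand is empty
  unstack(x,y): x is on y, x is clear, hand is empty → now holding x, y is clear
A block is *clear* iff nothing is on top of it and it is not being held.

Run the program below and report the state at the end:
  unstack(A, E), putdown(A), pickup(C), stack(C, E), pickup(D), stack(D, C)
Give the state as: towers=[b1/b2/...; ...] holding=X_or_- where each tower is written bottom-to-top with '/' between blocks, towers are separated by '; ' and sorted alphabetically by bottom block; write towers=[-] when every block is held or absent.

step 1 (unstack(A, E)): towers=[B; C; D; E] holding=A
step 2 (putdown(A)): towers=[A; B; C; D; E] holding=-
step 3 (pickup(C)): towers=[A; B; D; E] holding=C
step 4 (stack(C, E)): towers=[A; B; D; E/C] holding=-
step 5 (pickup(D)): towers=[A; B; E/C] holding=D
step 6 (stack(D, C)): towers=[A; B; E/C/D] holding=-

towers=[A; B; E/C/D] holding=-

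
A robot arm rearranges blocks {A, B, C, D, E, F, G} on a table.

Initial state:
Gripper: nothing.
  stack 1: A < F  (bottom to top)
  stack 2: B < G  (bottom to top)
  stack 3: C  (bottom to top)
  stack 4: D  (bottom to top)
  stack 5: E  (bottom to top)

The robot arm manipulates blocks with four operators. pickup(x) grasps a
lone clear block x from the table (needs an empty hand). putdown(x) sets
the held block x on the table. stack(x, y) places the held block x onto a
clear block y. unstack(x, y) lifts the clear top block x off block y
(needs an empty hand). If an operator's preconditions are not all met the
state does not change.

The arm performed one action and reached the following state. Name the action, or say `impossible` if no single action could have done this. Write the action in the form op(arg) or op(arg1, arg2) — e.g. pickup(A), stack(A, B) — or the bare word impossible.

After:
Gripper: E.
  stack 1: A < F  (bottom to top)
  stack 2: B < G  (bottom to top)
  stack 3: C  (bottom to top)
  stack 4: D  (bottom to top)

target: towers=[A/F; B/G; C; D] holding=E
     unstack(F, A) → towers=[A; B/G; C; D; E] holding=F
     unstack(G, B) → towers=[A/F; B; C; D; E] holding=G
         pickup(D) → towers=[A/F; B/G; C; E] holding=D
         pickup(E) → towers=[A/F; B/G; C; D] holding=E  ← match
         pickup(C) → towers=[A/F; B/G; D; E] holding=C

pickup(E)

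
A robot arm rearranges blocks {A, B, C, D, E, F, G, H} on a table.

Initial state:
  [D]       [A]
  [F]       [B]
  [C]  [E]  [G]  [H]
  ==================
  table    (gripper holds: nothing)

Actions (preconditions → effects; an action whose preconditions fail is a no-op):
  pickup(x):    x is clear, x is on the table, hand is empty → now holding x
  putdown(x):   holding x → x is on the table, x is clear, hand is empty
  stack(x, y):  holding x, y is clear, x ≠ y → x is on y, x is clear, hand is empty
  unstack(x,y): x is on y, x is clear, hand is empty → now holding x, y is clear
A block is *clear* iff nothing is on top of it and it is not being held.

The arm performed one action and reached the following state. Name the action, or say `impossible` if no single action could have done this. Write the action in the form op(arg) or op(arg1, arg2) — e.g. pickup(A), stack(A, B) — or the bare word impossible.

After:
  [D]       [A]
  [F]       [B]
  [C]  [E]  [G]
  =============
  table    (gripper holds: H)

target: towers=[C/F/D; E; G/B/A] holding=H
     unstack(A, B) → towers=[C/F/D; E; G/B; H] holding=A
         pickup(E) → towers=[C/F/D; G/B/A; H] holding=E
         pickup(H) → towers=[C/F/D; E; G/B/A] holding=H  ← match
     unstack(D, F) → towers=[C/F; E; G/B/A; H] holding=D

pickup(H)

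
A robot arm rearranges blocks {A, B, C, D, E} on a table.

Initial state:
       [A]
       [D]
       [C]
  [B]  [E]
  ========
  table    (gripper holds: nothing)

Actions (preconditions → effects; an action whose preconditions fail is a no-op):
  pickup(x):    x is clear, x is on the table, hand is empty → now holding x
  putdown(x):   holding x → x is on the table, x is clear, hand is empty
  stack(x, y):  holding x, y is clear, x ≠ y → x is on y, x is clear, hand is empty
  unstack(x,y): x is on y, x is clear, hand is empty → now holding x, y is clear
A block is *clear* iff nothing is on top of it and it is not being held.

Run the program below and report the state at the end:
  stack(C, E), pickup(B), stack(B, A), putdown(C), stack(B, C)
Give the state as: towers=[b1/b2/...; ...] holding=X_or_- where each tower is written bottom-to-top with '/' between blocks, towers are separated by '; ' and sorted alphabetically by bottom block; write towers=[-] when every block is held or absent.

towers=[E/C/D/A/B] holding=-

step 1 (stack(C, E)) [no-op]: towers=[B; E/C/D/A] holding=-
step 2 (pickup(B)): towers=[E/C/D/A] holding=B
step 3 (stack(B, A)): towers=[E/C/D/A/B] holding=-
step 4 (putdown(C)) [no-op]: towers=[E/C/D/A/B] holding=-
step 5 (stack(B, C)) [no-op]: towers=[E/C/D/A/B] holding=-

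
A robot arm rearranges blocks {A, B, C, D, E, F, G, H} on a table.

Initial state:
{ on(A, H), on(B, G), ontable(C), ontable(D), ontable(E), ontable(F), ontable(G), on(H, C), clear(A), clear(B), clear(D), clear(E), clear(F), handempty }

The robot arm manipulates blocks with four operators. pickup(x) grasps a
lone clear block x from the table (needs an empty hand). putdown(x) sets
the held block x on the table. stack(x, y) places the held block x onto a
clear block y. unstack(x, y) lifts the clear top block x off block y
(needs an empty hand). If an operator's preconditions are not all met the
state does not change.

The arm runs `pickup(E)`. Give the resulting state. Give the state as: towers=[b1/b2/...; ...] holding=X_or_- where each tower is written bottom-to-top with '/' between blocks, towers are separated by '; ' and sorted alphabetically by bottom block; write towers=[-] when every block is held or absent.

before: towers=[C/H/A; D; E; F; G/B] holding=-
pre[pickup(E)]: clear(E) ok, ontable(E) ok, handempty ok
all met → apply pickup(E)
after:  towers=[C/H/A; D; F; G/B] holding=E

towers=[C/H/A; D; F; G/B] holding=E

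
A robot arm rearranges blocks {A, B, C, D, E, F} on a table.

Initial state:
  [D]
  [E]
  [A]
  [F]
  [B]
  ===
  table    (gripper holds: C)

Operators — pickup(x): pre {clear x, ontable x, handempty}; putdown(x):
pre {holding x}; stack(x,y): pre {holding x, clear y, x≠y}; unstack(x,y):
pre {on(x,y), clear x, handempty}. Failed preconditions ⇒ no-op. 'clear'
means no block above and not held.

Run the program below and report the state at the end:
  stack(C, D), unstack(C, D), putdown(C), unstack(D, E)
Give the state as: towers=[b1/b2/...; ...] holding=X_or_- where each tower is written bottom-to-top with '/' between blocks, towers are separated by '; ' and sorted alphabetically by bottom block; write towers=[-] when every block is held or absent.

towers=[B/F/A/E; C] holding=D

step 1 (stack(C, D)): towers=[B/F/A/E/D/C] holding=-
step 2 (unstack(C, D)): towers=[B/F/A/E/D] holding=C
step 3 (putdown(C)): towers=[B/F/A/E/D; C] holding=-
step 4 (unstack(D, E)): towers=[B/F/A/E; C] holding=D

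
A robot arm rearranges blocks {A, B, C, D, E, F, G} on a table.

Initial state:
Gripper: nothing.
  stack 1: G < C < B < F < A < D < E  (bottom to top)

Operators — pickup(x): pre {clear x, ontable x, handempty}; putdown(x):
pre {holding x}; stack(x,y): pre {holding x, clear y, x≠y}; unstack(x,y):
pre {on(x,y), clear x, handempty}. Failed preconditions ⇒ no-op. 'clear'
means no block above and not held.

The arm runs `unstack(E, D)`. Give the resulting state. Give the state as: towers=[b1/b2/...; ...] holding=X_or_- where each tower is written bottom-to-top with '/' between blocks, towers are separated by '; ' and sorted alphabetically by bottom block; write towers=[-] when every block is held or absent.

towers=[G/C/B/F/A/D] holding=E

before: towers=[G/C/B/F/A/D/E] holding=-
pre[unstack(E, D)]: on(E,D) ok, clear(E) ok, handempty ok
all met → apply unstack(E, D)
after:  towers=[G/C/B/F/A/D] holding=E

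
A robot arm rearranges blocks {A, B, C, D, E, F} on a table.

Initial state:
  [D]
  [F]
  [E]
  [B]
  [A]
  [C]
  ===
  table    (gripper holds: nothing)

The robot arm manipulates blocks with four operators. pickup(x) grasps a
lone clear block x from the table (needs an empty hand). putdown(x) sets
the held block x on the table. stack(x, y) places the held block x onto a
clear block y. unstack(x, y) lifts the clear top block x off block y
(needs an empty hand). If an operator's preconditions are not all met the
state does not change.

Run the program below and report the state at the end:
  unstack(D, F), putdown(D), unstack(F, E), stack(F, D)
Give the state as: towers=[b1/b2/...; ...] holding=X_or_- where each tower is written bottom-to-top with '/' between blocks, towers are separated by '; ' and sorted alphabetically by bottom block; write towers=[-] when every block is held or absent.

step 1 (unstack(D, F)): towers=[C/A/B/E/F] holding=D
step 2 (putdown(D)): towers=[C/A/B/E/F; D] holding=-
step 3 (unstack(F, E)): towers=[C/A/B/E; D] holding=F
step 4 (stack(F, D)): towers=[C/A/B/E; D/F] holding=-

towers=[C/A/B/E; D/F] holding=-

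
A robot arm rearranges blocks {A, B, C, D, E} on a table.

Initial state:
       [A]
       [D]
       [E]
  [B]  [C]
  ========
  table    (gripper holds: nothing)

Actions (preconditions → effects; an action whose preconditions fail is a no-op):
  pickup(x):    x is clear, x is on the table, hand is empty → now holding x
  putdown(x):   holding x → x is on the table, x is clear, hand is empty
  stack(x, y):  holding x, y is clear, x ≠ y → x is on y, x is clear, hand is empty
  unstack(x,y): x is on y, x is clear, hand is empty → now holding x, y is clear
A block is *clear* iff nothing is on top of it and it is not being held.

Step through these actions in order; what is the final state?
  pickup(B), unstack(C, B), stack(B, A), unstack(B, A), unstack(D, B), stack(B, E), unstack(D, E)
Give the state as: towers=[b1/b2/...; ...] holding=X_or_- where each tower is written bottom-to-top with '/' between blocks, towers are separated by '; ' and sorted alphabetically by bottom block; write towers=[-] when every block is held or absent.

step 1 (pickup(B)): towers=[C/E/D/A] holding=B
step 2 (unstack(C, B)) [no-op]: towers=[C/E/D/A] holding=B
step 3 (stack(B, A)): towers=[C/E/D/A/B] holding=-
step 4 (unstack(B, A)): towers=[C/E/D/A] holding=B
step 5 (unstack(D, B)) [no-op]: towers=[C/E/D/A] holding=B
step 6 (stack(B, E)) [no-op]: towers=[C/E/D/A] holding=B
step 7 (unstack(D, E)) [no-op]: towers=[C/E/D/A] holding=B

towers=[C/E/D/A] holding=B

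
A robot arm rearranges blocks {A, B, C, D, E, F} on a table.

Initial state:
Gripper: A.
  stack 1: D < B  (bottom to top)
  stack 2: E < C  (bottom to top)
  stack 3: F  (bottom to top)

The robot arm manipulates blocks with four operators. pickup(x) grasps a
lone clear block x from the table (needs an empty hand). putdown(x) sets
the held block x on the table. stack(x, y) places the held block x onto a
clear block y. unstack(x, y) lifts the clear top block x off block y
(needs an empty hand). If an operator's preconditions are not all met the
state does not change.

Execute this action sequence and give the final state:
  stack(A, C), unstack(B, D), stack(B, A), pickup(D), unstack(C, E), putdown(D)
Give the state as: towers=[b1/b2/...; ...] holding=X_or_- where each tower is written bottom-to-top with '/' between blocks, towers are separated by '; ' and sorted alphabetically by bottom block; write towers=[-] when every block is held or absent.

towers=[D; E/C/A/B; F] holding=-

step 1 (stack(A, C)): towers=[D/B; E/C/A; F] holding=-
step 2 (unstack(B, D)): towers=[D; E/C/A; F] holding=B
step 3 (stack(B, A)): towers=[D; E/C/A/B; F] holding=-
step 4 (pickup(D)): towers=[E/C/A/B; F] holding=D
step 5 (unstack(C, E)) [no-op]: towers=[E/C/A/B; F] holding=D
step 6 (putdown(D)): towers=[D; E/C/A/B; F] holding=-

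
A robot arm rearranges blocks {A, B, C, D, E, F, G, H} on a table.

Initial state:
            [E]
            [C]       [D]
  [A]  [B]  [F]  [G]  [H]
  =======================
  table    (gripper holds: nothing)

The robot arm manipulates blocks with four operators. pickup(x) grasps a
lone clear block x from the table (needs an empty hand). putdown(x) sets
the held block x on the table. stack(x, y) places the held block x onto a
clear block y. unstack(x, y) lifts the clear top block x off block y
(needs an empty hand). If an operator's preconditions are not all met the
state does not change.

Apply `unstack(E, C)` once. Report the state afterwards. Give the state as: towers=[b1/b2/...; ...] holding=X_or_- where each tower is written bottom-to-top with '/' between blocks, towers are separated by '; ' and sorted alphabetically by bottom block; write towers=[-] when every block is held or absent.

towers=[A; B; F/C; G; H/D] holding=E

before: towers=[A; B; F/C/E; G; H/D] holding=-
pre[unstack(E, C)]: on(E,C) yes, clear(E) yes, handempty yes
all met → apply unstack(E, C)
after:  towers=[A; B; F/C; G; H/D] holding=E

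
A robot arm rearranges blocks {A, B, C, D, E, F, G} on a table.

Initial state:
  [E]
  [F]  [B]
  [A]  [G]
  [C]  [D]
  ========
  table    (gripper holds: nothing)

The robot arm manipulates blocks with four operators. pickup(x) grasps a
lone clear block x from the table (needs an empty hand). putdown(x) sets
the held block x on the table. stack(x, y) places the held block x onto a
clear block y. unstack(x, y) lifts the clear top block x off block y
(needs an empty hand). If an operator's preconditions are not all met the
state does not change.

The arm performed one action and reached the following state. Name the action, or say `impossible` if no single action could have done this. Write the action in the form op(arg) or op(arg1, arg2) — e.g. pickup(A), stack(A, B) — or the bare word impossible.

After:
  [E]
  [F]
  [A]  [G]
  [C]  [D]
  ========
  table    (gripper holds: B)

target: towers=[C/A/F/E; D/G] holding=B
     unstack(B, G) → towers=[C/A/F/E; D/G] holding=B  ← match
     unstack(E, F) → towers=[C/A/F; D/G/B] holding=E

unstack(B, G)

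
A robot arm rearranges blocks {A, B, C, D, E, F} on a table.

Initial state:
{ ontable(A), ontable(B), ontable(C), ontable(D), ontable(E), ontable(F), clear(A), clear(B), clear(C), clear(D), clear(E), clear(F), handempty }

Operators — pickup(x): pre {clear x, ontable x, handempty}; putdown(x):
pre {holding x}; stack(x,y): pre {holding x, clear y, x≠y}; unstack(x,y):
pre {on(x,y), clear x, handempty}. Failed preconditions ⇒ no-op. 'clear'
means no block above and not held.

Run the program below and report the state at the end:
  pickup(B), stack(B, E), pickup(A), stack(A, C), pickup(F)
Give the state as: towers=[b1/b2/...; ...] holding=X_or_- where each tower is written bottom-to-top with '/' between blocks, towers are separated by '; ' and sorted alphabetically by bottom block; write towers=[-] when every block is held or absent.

step 1 (pickup(B)): towers=[A; C; D; E; F] holding=B
step 2 (stack(B, E)): towers=[A; C; D; E/B; F] holding=-
step 3 (pickup(A)): towers=[C; D; E/B; F] holding=A
step 4 (stack(A, C)): towers=[C/A; D; E/B; F] holding=-
step 5 (pickup(F)): towers=[C/A; D; E/B] holding=F

towers=[C/A; D; E/B] holding=F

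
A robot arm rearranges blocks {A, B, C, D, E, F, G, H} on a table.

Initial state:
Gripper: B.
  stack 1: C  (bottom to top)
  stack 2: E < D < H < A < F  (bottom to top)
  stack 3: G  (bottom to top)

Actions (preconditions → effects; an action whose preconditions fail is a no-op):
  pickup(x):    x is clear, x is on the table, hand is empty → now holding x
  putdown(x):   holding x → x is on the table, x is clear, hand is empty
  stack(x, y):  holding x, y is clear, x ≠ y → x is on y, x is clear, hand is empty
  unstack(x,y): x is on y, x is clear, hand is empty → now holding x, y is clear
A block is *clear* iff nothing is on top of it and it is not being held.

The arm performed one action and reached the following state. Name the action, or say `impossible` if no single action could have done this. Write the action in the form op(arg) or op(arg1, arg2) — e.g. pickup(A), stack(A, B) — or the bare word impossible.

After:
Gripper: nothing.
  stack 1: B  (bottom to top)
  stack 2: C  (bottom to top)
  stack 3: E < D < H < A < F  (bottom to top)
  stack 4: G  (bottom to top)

putdown(B)

target: towers=[B; C; E/D/H/A/F; G] holding=-
        putdown(B) → towers=[B; C; E/D/H/A/F; G] holding=-  ← match
       stack(B, G) → towers=[C; E/D/H/A/F; G/B] holding=-
       stack(B, F) → towers=[C; E/D/H/A/F/B; G] holding=-
       stack(B, C) → towers=[C/B; E/D/H/A/F; G] holding=-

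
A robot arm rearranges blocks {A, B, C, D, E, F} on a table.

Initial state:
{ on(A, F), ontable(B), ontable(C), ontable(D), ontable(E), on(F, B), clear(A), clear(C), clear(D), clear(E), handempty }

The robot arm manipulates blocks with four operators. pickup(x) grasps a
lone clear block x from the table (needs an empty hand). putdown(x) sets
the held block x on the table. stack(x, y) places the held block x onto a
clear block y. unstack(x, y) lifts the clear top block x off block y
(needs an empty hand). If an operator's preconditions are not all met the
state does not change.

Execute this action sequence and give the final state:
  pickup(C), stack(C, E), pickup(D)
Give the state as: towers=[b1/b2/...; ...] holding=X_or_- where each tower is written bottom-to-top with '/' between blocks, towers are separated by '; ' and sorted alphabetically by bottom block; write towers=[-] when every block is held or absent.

step 1 (pickup(C)): towers=[B/F/A; D; E] holding=C
step 2 (stack(C, E)): towers=[B/F/A; D; E/C] holding=-
step 3 (pickup(D)): towers=[B/F/A; E/C] holding=D

towers=[B/F/A; E/C] holding=D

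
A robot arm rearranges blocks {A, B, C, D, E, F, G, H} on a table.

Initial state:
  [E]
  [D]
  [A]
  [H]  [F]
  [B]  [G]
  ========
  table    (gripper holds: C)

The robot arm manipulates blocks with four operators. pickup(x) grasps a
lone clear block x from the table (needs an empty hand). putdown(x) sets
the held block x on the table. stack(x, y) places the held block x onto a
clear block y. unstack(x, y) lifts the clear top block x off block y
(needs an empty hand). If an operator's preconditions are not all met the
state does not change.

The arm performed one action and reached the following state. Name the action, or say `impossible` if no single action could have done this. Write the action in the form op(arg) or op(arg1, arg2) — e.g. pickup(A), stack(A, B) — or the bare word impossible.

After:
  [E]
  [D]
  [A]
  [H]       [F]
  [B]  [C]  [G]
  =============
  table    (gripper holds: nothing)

target: towers=[B/H/A/D/E; C; G/F] holding=-
        putdown(C) → towers=[B/H/A/D/E; C; G/F] holding=-  ← match
       stack(C, E) → towers=[B/H/A/D/E/C; G/F] holding=-
       stack(C, F) → towers=[B/H/A/D/E; G/F/C] holding=-

putdown(C)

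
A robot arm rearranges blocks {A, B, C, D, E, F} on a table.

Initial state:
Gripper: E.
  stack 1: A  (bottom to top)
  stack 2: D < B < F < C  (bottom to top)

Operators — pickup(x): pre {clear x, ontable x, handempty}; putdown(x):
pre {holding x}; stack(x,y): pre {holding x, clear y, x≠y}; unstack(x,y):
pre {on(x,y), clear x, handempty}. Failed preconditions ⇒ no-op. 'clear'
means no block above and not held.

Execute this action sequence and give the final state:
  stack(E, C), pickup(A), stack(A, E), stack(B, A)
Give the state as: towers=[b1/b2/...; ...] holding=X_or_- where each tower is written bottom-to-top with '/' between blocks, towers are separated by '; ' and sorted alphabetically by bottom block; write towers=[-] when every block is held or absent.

step 1 (stack(E, C)): towers=[A; D/B/F/C/E] holding=-
step 2 (pickup(A)): towers=[D/B/F/C/E] holding=A
step 3 (stack(A, E)): towers=[D/B/F/C/E/A] holding=-
step 4 (stack(B, A)) [no-op]: towers=[D/B/F/C/E/A] holding=-

towers=[D/B/F/C/E/A] holding=-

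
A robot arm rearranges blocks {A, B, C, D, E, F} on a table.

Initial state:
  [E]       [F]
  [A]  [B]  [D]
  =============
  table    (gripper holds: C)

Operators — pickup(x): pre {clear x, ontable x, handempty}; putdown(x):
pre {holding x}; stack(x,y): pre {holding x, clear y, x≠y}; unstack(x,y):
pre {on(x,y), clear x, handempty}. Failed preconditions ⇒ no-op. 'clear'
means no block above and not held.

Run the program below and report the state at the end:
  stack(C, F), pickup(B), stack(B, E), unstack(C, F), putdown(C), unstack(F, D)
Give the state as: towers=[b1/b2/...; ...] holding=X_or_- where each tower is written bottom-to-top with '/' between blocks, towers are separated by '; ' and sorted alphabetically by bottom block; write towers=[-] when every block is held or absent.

step 1 (stack(C, F)): towers=[A/E; B; D/F/C] holding=-
step 2 (pickup(B)): towers=[A/E; D/F/C] holding=B
step 3 (stack(B, E)): towers=[A/E/B; D/F/C] holding=-
step 4 (unstack(C, F)): towers=[A/E/B; D/F] holding=C
step 5 (putdown(C)): towers=[A/E/B; C; D/F] holding=-
step 6 (unstack(F, D)): towers=[A/E/B; C; D] holding=F

towers=[A/E/B; C; D] holding=F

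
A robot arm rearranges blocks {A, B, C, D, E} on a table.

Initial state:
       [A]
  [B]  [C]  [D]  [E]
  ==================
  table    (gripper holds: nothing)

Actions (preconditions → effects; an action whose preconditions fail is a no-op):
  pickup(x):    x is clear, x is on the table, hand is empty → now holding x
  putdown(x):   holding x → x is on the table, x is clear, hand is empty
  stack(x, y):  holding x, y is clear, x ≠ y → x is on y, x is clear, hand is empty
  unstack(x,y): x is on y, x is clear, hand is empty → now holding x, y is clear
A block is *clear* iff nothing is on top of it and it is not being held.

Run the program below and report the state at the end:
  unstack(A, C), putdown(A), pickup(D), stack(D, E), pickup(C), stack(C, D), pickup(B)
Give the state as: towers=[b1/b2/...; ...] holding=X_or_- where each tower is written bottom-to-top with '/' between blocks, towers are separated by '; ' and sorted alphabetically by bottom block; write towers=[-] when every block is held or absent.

towers=[A; E/D/C] holding=B

step 1 (unstack(A, C)): towers=[B; C; D; E] holding=A
step 2 (putdown(A)): towers=[A; B; C; D; E] holding=-
step 3 (pickup(D)): towers=[A; B; C; E] holding=D
step 4 (stack(D, E)): towers=[A; B; C; E/D] holding=-
step 5 (pickup(C)): towers=[A; B; E/D] holding=C
step 6 (stack(C, D)): towers=[A; B; E/D/C] holding=-
step 7 (pickup(B)): towers=[A; E/D/C] holding=B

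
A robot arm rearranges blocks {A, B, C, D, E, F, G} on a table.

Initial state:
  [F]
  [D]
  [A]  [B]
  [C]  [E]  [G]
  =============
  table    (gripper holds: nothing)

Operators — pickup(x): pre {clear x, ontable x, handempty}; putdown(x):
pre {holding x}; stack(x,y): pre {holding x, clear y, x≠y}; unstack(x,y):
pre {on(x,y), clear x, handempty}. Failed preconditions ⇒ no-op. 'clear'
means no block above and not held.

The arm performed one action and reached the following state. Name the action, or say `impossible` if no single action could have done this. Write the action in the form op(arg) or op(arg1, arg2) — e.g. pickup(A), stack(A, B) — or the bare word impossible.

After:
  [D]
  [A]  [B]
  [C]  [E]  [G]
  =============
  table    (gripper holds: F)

target: towers=[C/A/D; E/B; G] holding=F
     unstack(B, E) → towers=[C/A/D/F; E; G] holding=B
     unstack(F, D) → towers=[C/A/D; E/B; G] holding=F  ← match
         pickup(G) → towers=[C/A/D/F; E/B] holding=G

unstack(F, D)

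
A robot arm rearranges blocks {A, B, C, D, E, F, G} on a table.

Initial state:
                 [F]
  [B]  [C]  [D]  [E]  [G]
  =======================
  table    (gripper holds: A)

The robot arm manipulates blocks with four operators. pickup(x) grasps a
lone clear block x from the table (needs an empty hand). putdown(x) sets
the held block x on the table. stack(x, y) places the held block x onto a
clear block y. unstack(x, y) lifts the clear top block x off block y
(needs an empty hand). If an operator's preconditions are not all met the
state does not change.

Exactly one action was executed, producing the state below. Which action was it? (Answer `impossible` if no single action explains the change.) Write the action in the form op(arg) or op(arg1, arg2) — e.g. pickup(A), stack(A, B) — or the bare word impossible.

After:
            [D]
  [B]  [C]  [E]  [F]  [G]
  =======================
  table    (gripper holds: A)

impossible

target: towers=[B; C; E/D; F; G] holding=A
        putdown(A) → towers=[A; B; C; D; E/F; G] holding=-
       stack(A, B) → towers=[B/A; C; D; E/F; G] holding=-
       stack(A, F) → towers=[B; C; D; E/F/A; G] holding=-
       stack(A, G) → towers=[B; C; D; E/F; G/A] holding=-
       stack(A, D) → towers=[B; C; D/A; E/F; G] holding=-
       stack(A, C) → towers=[B; C/A; D; E/F; G] holding=-
none of the 6 applicable actions match → impossible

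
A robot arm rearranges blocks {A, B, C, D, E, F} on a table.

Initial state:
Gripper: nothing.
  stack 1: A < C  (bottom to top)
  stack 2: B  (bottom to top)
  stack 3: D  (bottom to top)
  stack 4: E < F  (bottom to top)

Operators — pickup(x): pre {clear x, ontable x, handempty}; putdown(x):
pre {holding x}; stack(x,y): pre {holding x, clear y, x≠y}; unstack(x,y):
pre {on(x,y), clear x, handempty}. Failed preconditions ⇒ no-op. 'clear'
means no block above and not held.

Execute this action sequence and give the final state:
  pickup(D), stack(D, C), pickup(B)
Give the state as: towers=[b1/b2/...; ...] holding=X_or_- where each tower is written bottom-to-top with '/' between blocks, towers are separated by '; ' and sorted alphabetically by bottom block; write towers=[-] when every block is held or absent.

step 1 (pickup(D)): towers=[A/C; B; E/F] holding=D
step 2 (stack(D, C)): towers=[A/C/D; B; E/F] holding=-
step 3 (pickup(B)): towers=[A/C/D; E/F] holding=B

towers=[A/C/D; E/F] holding=B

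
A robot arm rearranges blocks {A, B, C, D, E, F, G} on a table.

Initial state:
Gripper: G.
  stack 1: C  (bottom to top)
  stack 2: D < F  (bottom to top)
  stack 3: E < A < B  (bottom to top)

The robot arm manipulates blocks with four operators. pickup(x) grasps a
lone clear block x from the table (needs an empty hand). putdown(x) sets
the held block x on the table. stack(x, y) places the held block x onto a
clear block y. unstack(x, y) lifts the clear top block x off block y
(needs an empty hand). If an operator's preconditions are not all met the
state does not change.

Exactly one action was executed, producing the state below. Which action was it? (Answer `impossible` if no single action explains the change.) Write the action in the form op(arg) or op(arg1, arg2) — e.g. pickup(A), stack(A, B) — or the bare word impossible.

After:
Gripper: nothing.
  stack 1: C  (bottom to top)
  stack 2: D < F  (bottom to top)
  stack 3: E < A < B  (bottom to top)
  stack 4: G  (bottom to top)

target: towers=[C; D/F; E/A/B; G] holding=-
        putdown(G) → towers=[C; D/F; E/A/B; G] holding=-  ← match
       stack(G, B) → towers=[C; D/F; E/A/B/G] holding=-
       stack(G, F) → towers=[C; D/F/G; E/A/B] holding=-
       stack(G, C) → towers=[C/G; D/F; E/A/B] holding=-

putdown(G)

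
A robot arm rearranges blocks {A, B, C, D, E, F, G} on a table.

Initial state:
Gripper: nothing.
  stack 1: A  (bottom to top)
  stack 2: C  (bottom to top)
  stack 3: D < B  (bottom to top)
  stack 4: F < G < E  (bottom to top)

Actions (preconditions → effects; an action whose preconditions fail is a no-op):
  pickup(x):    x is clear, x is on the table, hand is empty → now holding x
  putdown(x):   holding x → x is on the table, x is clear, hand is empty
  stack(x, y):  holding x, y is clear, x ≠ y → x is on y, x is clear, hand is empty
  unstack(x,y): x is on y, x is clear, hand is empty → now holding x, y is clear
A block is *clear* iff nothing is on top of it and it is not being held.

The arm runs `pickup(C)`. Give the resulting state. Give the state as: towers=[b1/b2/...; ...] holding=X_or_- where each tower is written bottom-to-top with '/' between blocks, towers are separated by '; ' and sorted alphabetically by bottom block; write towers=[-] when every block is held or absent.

towers=[A; D/B; F/G/E] holding=C

before: towers=[A; C; D/B; F/G/E] holding=-
pre[pickup(C)]: clear(C) ✓, ontable(C) ✓, handempty ✓
all met → apply pickup(C)
after:  towers=[A; D/B; F/G/E] holding=C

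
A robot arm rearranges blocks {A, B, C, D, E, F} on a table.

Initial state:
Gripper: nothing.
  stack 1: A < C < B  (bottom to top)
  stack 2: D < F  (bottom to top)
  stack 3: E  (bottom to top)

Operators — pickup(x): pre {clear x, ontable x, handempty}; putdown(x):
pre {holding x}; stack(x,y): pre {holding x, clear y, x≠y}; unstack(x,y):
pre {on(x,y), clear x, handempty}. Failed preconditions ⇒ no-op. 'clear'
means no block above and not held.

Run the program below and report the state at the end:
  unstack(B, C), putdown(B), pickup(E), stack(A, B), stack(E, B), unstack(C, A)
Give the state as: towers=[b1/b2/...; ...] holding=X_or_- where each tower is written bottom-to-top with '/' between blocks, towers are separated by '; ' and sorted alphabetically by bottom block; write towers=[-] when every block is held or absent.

towers=[A; B/E; D/F] holding=C

step 1 (unstack(B, C)): towers=[A/C; D/F; E] holding=B
step 2 (putdown(B)): towers=[A/C; B; D/F; E] holding=-
step 3 (pickup(E)): towers=[A/C; B; D/F] holding=E
step 4 (stack(A, B)) [no-op]: towers=[A/C; B; D/F] holding=E
step 5 (stack(E, B)): towers=[A/C; B/E; D/F] holding=-
step 6 (unstack(C, A)): towers=[A; B/E; D/F] holding=C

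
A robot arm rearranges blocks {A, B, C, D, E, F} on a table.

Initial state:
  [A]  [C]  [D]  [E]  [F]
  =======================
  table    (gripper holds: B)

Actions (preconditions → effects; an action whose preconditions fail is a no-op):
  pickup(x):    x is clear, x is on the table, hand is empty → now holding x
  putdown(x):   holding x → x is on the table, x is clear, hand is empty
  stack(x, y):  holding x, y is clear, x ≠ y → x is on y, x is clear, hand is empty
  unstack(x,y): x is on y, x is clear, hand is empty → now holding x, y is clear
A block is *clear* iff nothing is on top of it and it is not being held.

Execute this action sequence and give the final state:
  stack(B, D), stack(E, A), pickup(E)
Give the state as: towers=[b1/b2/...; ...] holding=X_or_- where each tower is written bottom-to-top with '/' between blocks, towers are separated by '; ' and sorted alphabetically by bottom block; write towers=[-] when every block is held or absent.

towers=[A; C; D/B; F] holding=E

step 1 (stack(B, D)): towers=[A; C; D/B; E; F] holding=-
step 2 (stack(E, A)) [no-op]: towers=[A; C; D/B; E; F] holding=-
step 3 (pickup(E)): towers=[A; C; D/B; F] holding=E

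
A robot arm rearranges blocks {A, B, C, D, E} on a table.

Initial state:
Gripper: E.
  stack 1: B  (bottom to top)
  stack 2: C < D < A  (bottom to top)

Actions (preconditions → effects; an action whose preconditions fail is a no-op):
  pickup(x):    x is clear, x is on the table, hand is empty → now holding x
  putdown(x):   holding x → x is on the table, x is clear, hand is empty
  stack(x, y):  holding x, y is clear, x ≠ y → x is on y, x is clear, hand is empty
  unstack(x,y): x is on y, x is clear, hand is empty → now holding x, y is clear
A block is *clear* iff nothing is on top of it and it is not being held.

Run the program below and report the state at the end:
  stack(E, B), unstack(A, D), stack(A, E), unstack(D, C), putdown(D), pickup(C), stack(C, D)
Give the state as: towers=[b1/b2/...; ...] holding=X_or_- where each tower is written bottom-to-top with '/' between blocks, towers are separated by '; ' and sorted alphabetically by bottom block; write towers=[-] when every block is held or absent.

towers=[B/E/A; D/C] holding=-

step 1 (stack(E, B)): towers=[B/E; C/D/A] holding=-
step 2 (unstack(A, D)): towers=[B/E; C/D] holding=A
step 3 (stack(A, E)): towers=[B/E/A; C/D] holding=-
step 4 (unstack(D, C)): towers=[B/E/A; C] holding=D
step 5 (putdown(D)): towers=[B/E/A; C; D] holding=-
step 6 (pickup(C)): towers=[B/E/A; D] holding=C
step 7 (stack(C, D)): towers=[B/E/A; D/C] holding=-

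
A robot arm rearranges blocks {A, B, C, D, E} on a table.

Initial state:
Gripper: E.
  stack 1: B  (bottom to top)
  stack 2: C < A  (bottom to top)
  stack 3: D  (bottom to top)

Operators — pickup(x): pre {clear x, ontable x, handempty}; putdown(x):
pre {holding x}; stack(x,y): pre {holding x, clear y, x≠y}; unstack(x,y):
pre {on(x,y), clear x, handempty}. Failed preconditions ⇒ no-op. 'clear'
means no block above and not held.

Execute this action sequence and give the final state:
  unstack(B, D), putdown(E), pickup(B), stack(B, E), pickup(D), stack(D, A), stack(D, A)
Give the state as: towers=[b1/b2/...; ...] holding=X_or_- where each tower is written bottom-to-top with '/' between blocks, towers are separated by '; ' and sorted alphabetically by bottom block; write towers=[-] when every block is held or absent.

step 1 (unstack(B, D)) [no-op]: towers=[B; C/A; D] holding=E
step 2 (putdown(E)): towers=[B; C/A; D; E] holding=-
step 3 (pickup(B)): towers=[C/A; D; E] holding=B
step 4 (stack(B, E)): towers=[C/A; D; E/B] holding=-
step 5 (pickup(D)): towers=[C/A; E/B] holding=D
step 6 (stack(D, A)): towers=[C/A/D; E/B] holding=-
step 7 (stack(D, A)) [no-op]: towers=[C/A/D; E/B] holding=-

towers=[C/A/D; E/B] holding=-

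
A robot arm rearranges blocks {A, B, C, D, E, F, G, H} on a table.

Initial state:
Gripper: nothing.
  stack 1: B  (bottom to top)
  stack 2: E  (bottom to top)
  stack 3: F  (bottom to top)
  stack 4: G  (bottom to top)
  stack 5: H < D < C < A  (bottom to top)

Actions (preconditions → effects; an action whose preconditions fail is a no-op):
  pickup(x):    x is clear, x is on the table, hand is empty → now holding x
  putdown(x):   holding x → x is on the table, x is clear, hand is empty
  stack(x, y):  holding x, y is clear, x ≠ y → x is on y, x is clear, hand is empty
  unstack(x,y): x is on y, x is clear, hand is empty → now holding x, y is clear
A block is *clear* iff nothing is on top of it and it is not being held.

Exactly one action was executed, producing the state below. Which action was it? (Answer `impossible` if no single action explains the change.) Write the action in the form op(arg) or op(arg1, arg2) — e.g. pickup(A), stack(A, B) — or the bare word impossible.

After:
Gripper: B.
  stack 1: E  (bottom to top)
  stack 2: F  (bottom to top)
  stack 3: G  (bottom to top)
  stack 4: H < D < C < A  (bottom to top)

target: towers=[E; F; G; H/D/C/A] holding=B
         pickup(G) → towers=[B; E; F; H/D/C/A] holding=G
     unstack(A, C) → towers=[B; E; F; G; H/D/C] holding=A
         pickup(E) → towers=[B; F; G; H/D/C/A] holding=E
         pickup(B) → towers=[E; F; G; H/D/C/A] holding=B  ← match
         pickup(F) → towers=[B; E; G; H/D/C/A] holding=F

pickup(B)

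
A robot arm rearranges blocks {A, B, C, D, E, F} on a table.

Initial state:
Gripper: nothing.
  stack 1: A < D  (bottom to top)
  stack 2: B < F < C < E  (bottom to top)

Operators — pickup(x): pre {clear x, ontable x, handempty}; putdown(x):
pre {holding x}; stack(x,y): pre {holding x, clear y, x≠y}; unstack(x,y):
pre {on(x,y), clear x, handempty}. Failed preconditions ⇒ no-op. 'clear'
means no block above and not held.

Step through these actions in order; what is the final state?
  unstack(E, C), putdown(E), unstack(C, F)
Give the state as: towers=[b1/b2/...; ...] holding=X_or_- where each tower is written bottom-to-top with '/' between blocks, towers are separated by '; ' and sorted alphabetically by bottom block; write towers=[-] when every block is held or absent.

step 1 (unstack(E, C)): towers=[A/D; B/F/C] holding=E
step 2 (putdown(E)): towers=[A/D; B/F/C; E] holding=-
step 3 (unstack(C, F)): towers=[A/D; B/F; E] holding=C

towers=[A/D; B/F; E] holding=C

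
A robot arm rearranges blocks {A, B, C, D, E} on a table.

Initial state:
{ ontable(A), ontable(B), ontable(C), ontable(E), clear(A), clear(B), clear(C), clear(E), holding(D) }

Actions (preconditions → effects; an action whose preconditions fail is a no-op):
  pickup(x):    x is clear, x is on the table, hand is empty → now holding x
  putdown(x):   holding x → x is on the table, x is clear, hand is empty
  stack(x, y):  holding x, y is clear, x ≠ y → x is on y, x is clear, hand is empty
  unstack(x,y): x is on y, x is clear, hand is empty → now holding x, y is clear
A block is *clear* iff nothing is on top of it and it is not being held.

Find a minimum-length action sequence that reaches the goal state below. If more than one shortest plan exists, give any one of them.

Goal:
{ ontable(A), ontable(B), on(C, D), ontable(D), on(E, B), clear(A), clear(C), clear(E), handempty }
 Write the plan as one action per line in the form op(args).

putdown(D)
pickup(E)
stack(E, B)
pickup(C)
stack(C, D)

step 1 (putdown(D)): towers=[A; B; C; D; E] holding=-
step 2 (pickup(E)): towers=[A; B; C; D] holding=E
step 3 (stack(E, B)): towers=[A; B/E; C; D] holding=-
step 4 (pickup(C)): towers=[A; B/E; D] holding=C
step 5 (stack(C, D)): towers=[A; B/E; D/C] holding=-
goal check: towers=[A; B/E; D/C] holding=- — reached (length 5, optimal by BFS)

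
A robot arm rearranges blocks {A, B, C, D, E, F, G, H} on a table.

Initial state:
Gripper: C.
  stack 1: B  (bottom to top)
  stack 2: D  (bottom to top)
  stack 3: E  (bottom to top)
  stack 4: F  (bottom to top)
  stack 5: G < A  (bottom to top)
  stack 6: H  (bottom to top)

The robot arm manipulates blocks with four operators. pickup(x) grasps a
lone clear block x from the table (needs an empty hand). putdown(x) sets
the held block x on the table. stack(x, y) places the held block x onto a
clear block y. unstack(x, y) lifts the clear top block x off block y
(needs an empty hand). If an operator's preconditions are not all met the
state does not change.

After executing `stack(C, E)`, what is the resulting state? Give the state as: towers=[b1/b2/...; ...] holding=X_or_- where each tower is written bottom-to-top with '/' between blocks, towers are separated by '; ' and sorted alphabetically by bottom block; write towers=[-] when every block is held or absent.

before: towers=[B; D; E; F; G/A; H] holding=C
pre[stack(C, E)]: holding(C) ok, clear(E) ok, C≠E ok
all met → apply stack(C, E)
after:  towers=[B; D; E/C; F; G/A; H] holding=-

towers=[B; D; E/C; F; G/A; H] holding=-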